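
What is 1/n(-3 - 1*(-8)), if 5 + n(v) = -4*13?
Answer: -1/57 ≈ -0.017544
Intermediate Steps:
n(v) = -57 (n(v) = -5 - 4*13 = -5 - 52 = -57)
1/n(-3 - 1*(-8)) = 1/(-57) = -1/57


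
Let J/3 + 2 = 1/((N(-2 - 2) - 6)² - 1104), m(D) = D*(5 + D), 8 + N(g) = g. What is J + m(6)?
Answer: 15599/260 ≈ 59.996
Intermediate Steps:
N(g) = -8 + g
J = -1561/260 (J = -6 + 3/(((-8 + (-2 - 2)) - 6)² - 1104) = -6 + 3/(((-8 - 4) - 6)² - 1104) = -6 + 3/((-12 - 6)² - 1104) = -6 + 3/((-18)² - 1104) = -6 + 3/(324 - 1104) = -6 + 3/(-780) = -6 + 3*(-1/780) = -6 - 1/260 = -1561/260 ≈ -6.0038)
J + m(6) = -1561/260 + 6*(5 + 6) = -1561/260 + 6*11 = -1561/260 + 66 = 15599/260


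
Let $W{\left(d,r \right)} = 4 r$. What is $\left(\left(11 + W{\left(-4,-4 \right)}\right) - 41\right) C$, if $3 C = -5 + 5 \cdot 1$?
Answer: $0$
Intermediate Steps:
$C = 0$ ($C = \frac{-5 + 5 \cdot 1}{3} = \frac{-5 + 5}{3} = \frac{1}{3} \cdot 0 = 0$)
$\left(\left(11 + W{\left(-4,-4 \right)}\right) - 41\right) C = \left(\left(11 + 4 \left(-4\right)\right) - 41\right) 0 = \left(\left(11 - 16\right) - 41\right) 0 = \left(-5 - 41\right) 0 = \left(-46\right) 0 = 0$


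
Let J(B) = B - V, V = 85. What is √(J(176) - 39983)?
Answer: 2*I*√9973 ≈ 199.73*I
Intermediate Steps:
J(B) = -85 + B (J(B) = B - 1*85 = B - 85 = -85 + B)
√(J(176) - 39983) = √((-85 + 176) - 39983) = √(91 - 39983) = √(-39892) = 2*I*√9973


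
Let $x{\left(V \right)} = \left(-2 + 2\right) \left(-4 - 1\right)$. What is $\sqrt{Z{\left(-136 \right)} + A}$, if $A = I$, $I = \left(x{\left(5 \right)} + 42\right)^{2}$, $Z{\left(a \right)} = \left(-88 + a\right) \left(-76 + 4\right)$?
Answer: $6 \sqrt{497} \approx 133.76$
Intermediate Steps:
$x{\left(V \right)} = 0$ ($x{\left(V \right)} = 0 \left(-5\right) = 0$)
$Z{\left(a \right)} = 6336 - 72 a$ ($Z{\left(a \right)} = \left(-88 + a\right) \left(-72\right) = 6336 - 72 a$)
$I = 1764$ ($I = \left(0 + 42\right)^{2} = 42^{2} = 1764$)
$A = 1764$
$\sqrt{Z{\left(-136 \right)} + A} = \sqrt{\left(6336 - -9792\right) + 1764} = \sqrt{\left(6336 + 9792\right) + 1764} = \sqrt{16128 + 1764} = \sqrt{17892} = 6 \sqrt{497}$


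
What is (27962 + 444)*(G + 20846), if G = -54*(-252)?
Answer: 978700324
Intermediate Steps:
G = 13608
(27962 + 444)*(G + 20846) = (27962 + 444)*(13608 + 20846) = 28406*34454 = 978700324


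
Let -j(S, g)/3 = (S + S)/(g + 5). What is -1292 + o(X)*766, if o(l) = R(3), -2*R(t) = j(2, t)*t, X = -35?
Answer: 863/2 ≈ 431.50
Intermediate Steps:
j(S, g) = -6*S/(5 + g) (j(S, g) = -3*(S + S)/(g + 5) = -3*2*S/(5 + g) = -6*S/(5 + g))
R(t) = 6*t/(5 + t) (R(t) = -(-6*2/(5 + t))*t/2 = -(-12/(5 + t))*t/2 = -(-6)*t/(5 + t) = 6*t/(5 + t))
o(l) = 9/4 (o(l) = 6*3/(5 + 3) = 6*3/8 = 6*3*(⅛) = 9/4)
-1292 + o(X)*766 = -1292 + (9/4)*766 = -1292 + 3447/2 = 863/2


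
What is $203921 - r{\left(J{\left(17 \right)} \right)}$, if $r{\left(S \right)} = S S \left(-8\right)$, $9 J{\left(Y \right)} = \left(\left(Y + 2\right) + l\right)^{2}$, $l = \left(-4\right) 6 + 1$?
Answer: $\frac{16519649}{81} \approx 2.0395 \cdot 10^{5}$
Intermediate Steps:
$l = -23$ ($l = -24 + 1 = -23$)
$J{\left(Y \right)} = \frac{\left(-21 + Y\right)^{2}}{9}$ ($J{\left(Y \right)} = \frac{\left(\left(Y + 2\right) - 23\right)^{2}}{9} = \frac{\left(\left(2 + Y\right) - 23\right)^{2}}{9} = \frac{\left(-21 + Y\right)^{2}}{9}$)
$r{\left(S \right)} = - 8 S^{2}$ ($r{\left(S \right)} = S^{2} \left(-8\right) = - 8 S^{2}$)
$203921 - r{\left(J{\left(17 \right)} \right)} = 203921 - - 8 \left(\frac{\left(-21 + 17\right)^{2}}{9}\right)^{2} = 203921 - - 8 \left(\frac{\left(-4\right)^{2}}{9}\right)^{2} = 203921 - - 8 \left(\frac{1}{9} \cdot 16\right)^{2} = 203921 - - 8 \left(\frac{16}{9}\right)^{2} = 203921 - \left(-8\right) \frac{256}{81} = 203921 - - \frac{2048}{81} = 203921 + \frac{2048}{81} = \frac{16519649}{81}$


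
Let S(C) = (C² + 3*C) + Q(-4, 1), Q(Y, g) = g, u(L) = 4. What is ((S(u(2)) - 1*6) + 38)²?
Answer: 3721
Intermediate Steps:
S(C) = 1 + C² + 3*C (S(C) = (C² + 3*C) + 1 = 1 + C² + 3*C)
((S(u(2)) - 1*6) + 38)² = (((1 + 4² + 3*4) - 1*6) + 38)² = (((1 + 16 + 12) - 6) + 38)² = ((29 - 6) + 38)² = (23 + 38)² = 61² = 3721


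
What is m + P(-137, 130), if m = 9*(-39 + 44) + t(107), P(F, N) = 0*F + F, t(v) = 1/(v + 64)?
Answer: -15731/171 ≈ -91.994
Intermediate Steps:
t(v) = 1/(64 + v)
P(F, N) = F (P(F, N) = 0 + F = F)
m = 7696/171 (m = 9*(-39 + 44) + 1/(64 + 107) = 9*5 + 1/171 = 45 + 1/171 = 7696/171 ≈ 45.006)
m + P(-137, 130) = 7696/171 - 137 = -15731/171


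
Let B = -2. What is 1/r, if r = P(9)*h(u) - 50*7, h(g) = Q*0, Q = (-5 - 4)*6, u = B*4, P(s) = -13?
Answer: -1/350 ≈ -0.0028571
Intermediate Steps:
u = -8 (u = -2*4 = -8)
Q = -54 (Q = -9*6 = -54)
h(g) = 0 (h(g) = -54*0 = 0)
r = -350 (r = -13*0 - 50*7 = 0 - 350 = -350)
1/r = 1/(-350) = -1/350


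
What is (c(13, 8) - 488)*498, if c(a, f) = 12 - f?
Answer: -241032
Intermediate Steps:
(c(13, 8) - 488)*498 = ((12 - 1*8) - 488)*498 = ((12 - 8) - 488)*498 = (4 - 488)*498 = -484*498 = -241032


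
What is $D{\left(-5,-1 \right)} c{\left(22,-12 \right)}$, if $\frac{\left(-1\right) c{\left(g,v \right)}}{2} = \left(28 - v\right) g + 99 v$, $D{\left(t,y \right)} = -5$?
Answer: $-3080$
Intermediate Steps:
$c{\left(g,v \right)} = - 198 v - 2 g \left(28 - v\right)$ ($c{\left(g,v \right)} = - 2 \left(\left(28 - v\right) g + 99 v\right) = - 2 \left(g \left(28 - v\right) + 99 v\right) = - 2 \left(99 v + g \left(28 - v\right)\right) = - 198 v - 2 g \left(28 - v\right)$)
$D{\left(-5,-1 \right)} c{\left(22,-12 \right)} = - 5 \left(\left(-198\right) \left(-12\right) - 1232 + 2 \cdot 22 \left(-12\right)\right) = - 5 \left(2376 - 1232 - 528\right) = \left(-5\right) 616 = -3080$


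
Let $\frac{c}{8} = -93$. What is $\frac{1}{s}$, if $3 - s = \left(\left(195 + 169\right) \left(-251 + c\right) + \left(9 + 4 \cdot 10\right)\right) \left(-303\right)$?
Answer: $- \frac{1}{109725690} \approx -9.1136 \cdot 10^{-9}$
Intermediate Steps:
$c = -744$ ($c = 8 \left(-93\right) = -744$)
$s = -109725690$ ($s = 3 - \left(\left(195 + 169\right) \left(-251 - 744\right) + \left(9 + 4 \cdot 10\right)\right) \left(-303\right) = 3 - \left(364 \left(-995\right) + \left(9 + 40\right)\right) \left(-303\right) = 3 - \left(-362180 + 49\right) \left(-303\right) = 3 - \left(-362131\right) \left(-303\right) = 3 - 109725693 = -109725690$)
$\frac{1}{s} = \frac{1}{-109725690} = - \frac{1}{109725690}$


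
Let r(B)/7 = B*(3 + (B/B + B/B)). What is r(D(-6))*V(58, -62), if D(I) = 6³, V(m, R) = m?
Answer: 438480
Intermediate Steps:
D(I) = 216
r(B) = 35*B (r(B) = 7*(B*(3 + (B/B + B/B))) = 7*(B*(3 + (1 + 1))) = 7*(B*(3 + 2)) = 7*(B*5) = 7*(5*B) = 35*B)
r(D(-6))*V(58, -62) = (35*216)*58 = 7560*58 = 438480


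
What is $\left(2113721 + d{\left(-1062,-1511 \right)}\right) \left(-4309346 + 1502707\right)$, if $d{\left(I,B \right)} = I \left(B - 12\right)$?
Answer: $-10471982684933$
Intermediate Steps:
$d{\left(I,B \right)} = I \left(-12 + B\right)$
$\left(2113721 + d{\left(-1062,-1511 \right)}\right) \left(-4309346 + 1502707\right) = \left(2113721 - 1062 \left(-12 - 1511\right)\right) \left(-4309346 + 1502707\right) = \left(2113721 - -1617426\right) \left(-2806639\right) = \left(2113721 + 1617426\right) \left(-2806639\right) = 3731147 \left(-2806639\right) = -10471982684933$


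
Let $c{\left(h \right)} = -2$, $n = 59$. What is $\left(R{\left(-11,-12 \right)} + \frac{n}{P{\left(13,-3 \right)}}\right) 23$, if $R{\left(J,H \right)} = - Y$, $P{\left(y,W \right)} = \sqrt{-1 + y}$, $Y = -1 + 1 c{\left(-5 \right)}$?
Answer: $69 + \frac{1357 \sqrt{3}}{6} \approx 460.73$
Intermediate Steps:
$Y = -3$ ($Y = -1 + 1 \left(-2\right) = -1 - 2 = -3$)
$R{\left(J,H \right)} = 3$ ($R{\left(J,H \right)} = \left(-1\right) \left(-3\right) = 3$)
$\left(R{\left(-11,-12 \right)} + \frac{n}{P{\left(13,-3 \right)}}\right) 23 = \left(3 + \frac{59}{\sqrt{-1 + 13}}\right) 23 = \left(3 + \frac{59}{\sqrt{12}}\right) 23 = \left(3 + \frac{59}{2 \sqrt{3}}\right) 23 = \left(3 + 59 \frac{\sqrt{3}}{6}\right) 23 = \left(3 + \frac{59 \sqrt{3}}{6}\right) 23 = 69 + \frac{1357 \sqrt{3}}{6}$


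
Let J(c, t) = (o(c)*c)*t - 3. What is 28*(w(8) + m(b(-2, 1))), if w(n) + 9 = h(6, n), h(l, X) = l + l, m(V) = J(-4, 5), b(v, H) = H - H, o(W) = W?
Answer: 2240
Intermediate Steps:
J(c, t) = -3 + t*c² (J(c, t) = (c*c)*t - 3 = c²*t - 3 = t*c² - 3 = -3 + t*c²)
b(v, H) = 0
m(V) = 77 (m(V) = -3 + 5*(-4)² = -3 + 5*16 = -3 + 80 = 77)
h(l, X) = 2*l
w(n) = 3 (w(n) = -9 + 2*6 = -9 + 12 = 3)
28*(w(8) + m(b(-2, 1))) = 28*(3 + 77) = 28*80 = 2240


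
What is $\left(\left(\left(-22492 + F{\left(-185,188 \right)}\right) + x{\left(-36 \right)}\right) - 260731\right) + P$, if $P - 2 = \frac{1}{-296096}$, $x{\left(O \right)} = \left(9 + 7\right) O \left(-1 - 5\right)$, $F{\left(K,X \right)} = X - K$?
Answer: $- \frac{82726853633}{296096} \approx -2.7939 \cdot 10^{5}$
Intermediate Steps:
$x{\left(O \right)} = - 96 O$ ($x{\left(O \right)} = 16 O \left(-6\right) = 16 \left(- 6 O\right) = - 96 O$)
$P = \frac{592191}{296096}$ ($P = 2 + \frac{1}{-296096} = 2 - \frac{1}{296096} = \frac{592191}{296096} \approx 2.0$)
$\left(\left(\left(-22492 + F{\left(-185,188 \right)}\right) + x{\left(-36 \right)}\right) - 260731\right) + P = \left(\left(\left(-22492 + \left(188 - -185\right)\right) - -3456\right) - 260731\right) + \frac{592191}{296096} = \left(\left(\left(-22492 + \left(188 + 185\right)\right) + 3456\right) - 260731\right) + \frac{592191}{296096} = \left(\left(\left(-22492 + 373\right) + 3456\right) - 260731\right) + \frac{592191}{296096} = \left(\left(-22119 + 3456\right) - 260731\right) + \frac{592191}{296096} = \left(-18663 - 260731\right) + \frac{592191}{296096} = -279394 + \frac{592191}{296096} = - \frac{82726853633}{296096}$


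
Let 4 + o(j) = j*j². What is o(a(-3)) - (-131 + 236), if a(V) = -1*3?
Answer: -136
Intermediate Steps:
a(V) = -3
o(j) = -4 + j³ (o(j) = -4 + j*j² = -4 + j³)
o(a(-3)) - (-131 + 236) = (-4 + (-3)³) - (-131 + 236) = (-4 - 27) - 1*105 = -31 - 105 = -136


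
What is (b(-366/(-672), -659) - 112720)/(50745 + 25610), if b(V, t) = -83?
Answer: -112803/76355 ≈ -1.4773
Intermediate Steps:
(b(-366/(-672), -659) - 112720)/(50745 + 25610) = (-83 - 112720)/(50745 + 25610) = -112803/76355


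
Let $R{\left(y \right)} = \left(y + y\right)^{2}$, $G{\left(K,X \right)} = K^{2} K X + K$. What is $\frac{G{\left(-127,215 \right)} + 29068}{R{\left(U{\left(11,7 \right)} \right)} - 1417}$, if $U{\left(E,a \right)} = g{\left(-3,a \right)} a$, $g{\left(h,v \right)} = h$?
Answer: $- \frac{440373404}{347} \approx -1.2691 \cdot 10^{6}$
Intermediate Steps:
$G{\left(K,X \right)} = K + X K^{3}$ ($G{\left(K,X \right)} = K^{3} X + K = X K^{3} + K = K + X K^{3}$)
$U{\left(E,a \right)} = - 3 a$
$R{\left(y \right)} = 4 y^{2}$ ($R{\left(y \right)} = \left(2 y\right)^{2} = 4 y^{2}$)
$\frac{G{\left(-127,215 \right)} + 29068}{R{\left(U{\left(11,7 \right)} \right)} - 1417} = \frac{\left(-127 + 215 \left(-127\right)^{3}\right) + 29068}{4 \left(\left(-3\right) 7\right)^{2} - 1417} = \frac{\left(-127 + 215 \left(-2048383\right)\right) + 29068}{4 \left(-21\right)^{2} - 1417} = \frac{\left(-127 - 440402345\right) + 29068}{4 \cdot 441 - 1417} = \frac{-440402472 + 29068}{1764 - 1417} = - \frac{440373404}{347}$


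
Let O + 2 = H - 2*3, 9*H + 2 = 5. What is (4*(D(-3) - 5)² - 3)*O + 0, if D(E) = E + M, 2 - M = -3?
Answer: -253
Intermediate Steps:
H = ⅓ (H = -2/9 + (⅑)*5 = -2/9 + 5/9 = ⅓ ≈ 0.33333)
M = 5 (M = 2 - 1*(-3) = 2 + 3 = 5)
D(E) = 5 + E (D(E) = E + 5 = 5 + E)
O = -23/3 (O = -2 + (⅓ - 2*3) = -2 + (⅓ - 1*6) = -2 + (⅓ - 6) = -2 - 17/3 = -23/3 ≈ -7.6667)
(4*(D(-3) - 5)² - 3)*O + 0 = (4*((5 - 3) - 5)² - 3)*(-23/3) + 0 = (4*(2 - 5)² - 3)*(-23/3) + 0 = (4*(-3)² - 3)*(-23/3) + 0 = (4*9 - 3)*(-23/3) + 0 = (36 - 3)*(-23/3) + 0 = 33*(-23/3) + 0 = -253 + 0 = -253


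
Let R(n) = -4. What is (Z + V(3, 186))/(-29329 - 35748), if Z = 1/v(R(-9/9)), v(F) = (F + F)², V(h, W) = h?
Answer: -193/4164928 ≈ -4.6339e-5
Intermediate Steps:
v(F) = 4*F² (v(F) = (2*F)² = 4*F²)
Z = 1/64 (Z = 1/(4*(-4)²) = 1/(4*16) = 1/64 ≈ 0.015625)
(Z + V(3, 186))/(-29329 - 35748) = (1/64 + 3)/(-29329 - 35748) = (193/64)/(-65077) = (193/64)*(-1/65077) = -193/4164928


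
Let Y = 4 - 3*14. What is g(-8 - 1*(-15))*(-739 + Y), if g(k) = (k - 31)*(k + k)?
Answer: 261072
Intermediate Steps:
g(k) = 2*k*(-31 + k) (g(k) = (-31 + k)*(2*k) = 2*k*(-31 + k))
Y = -38 (Y = 4 - 42 = -38)
g(-8 - 1*(-15))*(-739 + Y) = (2*(-8 - 1*(-15))*(-31 + (-8 - 1*(-15))))*(-739 - 38) = (2*(-8 + 15)*(-31 + (-8 + 15)))*(-777) = (2*7*(-31 + 7))*(-777) = (2*7*(-24))*(-777) = -336*(-777) = 261072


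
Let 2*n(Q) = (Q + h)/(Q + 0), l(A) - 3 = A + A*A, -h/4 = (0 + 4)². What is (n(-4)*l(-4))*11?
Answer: 2805/2 ≈ 1402.5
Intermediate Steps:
h = -64 (h = -4*(0 + 4)² = -4*4² = -4*16 = -64)
l(A) = 3 + A + A² (l(A) = 3 + (A + A*A) = 3 + (A + A²) = 3 + A + A²)
n(Q) = (-64 + Q)/(2*Q) (n(Q) = ((Q - 64)/(Q + 0))/2 = ((-64 + Q)/Q)/2 = (-64 + Q)/(2*Q))
(n(-4)*l(-4))*11 = (((½)*(-64 - 4)/(-4))*(3 - 4 + (-4)²))*11 = (((½)*(-¼)*(-68))*(3 - 4 + 16))*11 = ((17/2)*15)*11 = (255/2)*11 = 2805/2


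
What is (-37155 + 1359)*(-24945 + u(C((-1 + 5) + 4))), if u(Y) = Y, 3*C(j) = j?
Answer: 892835764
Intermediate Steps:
C(j) = j/3
(-37155 + 1359)*(-24945 + u(C((-1 + 5) + 4))) = (-37155 + 1359)*(-24945 + ((-1 + 5) + 4)/3) = -35796*(-24945 + (4 + 4)/3) = -35796*(-24945 + (1/3)*8) = -35796*(-24945 + 8/3) = -35796*(-74827/3) = 892835764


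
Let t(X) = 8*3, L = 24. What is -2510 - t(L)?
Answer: -2534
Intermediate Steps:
t(X) = 24
-2510 - t(L) = -2510 - 1*24 = -2510 - 24 = -2534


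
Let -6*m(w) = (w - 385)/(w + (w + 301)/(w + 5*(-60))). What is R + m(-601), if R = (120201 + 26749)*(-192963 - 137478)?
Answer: -78839409592179043/1623603 ≈ -4.8558e+10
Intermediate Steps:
R = -48558304950 (R = 146950*(-330441) = -48558304950)
m(w) = -(-385 + w)/(6*(w + (301 + w)/(-300 + w))) (m(w) = -(w - 385)/(6*(w + (w + 301)/(w + 5*(-60)))) = -(-385 + w)/(6*(w + (301 + w)/(w - 300))) = -(-385 + w)/(6*(w + (301 + w)/(-300 + w))))
R + m(-601) = -48558304950 + (-115500 - 1*(-601)**2 + 685*(-601))/(6*(301 + (-601)**2 - 299*(-601))) = -48558304950 + (-115500 - 1*361201 - 411685)/(6*(301 + 361201 + 179699)) = -48558304950 + (1/6)*(-115500 - 361201 - 411685)/541201 = -48558304950 + (1/6)*(1/541201)*(-888386) = -48558304950 - 444193/1623603 = -78839409592179043/1623603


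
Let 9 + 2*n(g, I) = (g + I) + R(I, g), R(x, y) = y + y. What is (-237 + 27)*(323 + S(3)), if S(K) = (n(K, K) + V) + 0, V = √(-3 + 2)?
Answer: -68145 - 210*I ≈ -68145.0 - 210.0*I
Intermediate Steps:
R(x, y) = 2*y
V = I (V = √(-1) = I ≈ 1.0*I)
n(g, I) = -9/2 + I/2 + 3*g/2 (n(g, I) = -9/2 + ((g + I) + 2*g)/2 = -9/2 + ((I + g) + 2*g)/2 = -9/2 + (I + 3*g)/2 = -9/2 + (I/2 + 3*g/2) = -9/2 + I/2 + 3*g/2)
S(K) = -9/2 + I + 2*K (S(K) = ((-9/2 + K/2 + 3*K/2) + I) + 0 = ((-9/2 + 2*K) + I) + 0 = (-9/2 + I + 2*K) + 0 = -9/2 + I + 2*K)
(-237 + 27)*(323 + S(3)) = (-237 + 27)*(323 + (-9/2 + I + 2*3)) = -210*(323 + (-9/2 + I + 6)) = -210*(323 + (3/2 + I)) = -210*(649/2 + I) = -68145 - 210*I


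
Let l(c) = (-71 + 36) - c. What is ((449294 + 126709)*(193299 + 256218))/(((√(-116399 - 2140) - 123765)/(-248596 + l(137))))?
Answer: 221442372657377386320/425497049 + 5367649319049264*I*√13171/425497049 ≈ 5.2043e+11 + 1.4478e+9*I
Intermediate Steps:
l(c) = -35 - c
((449294 + 126709)*(193299 + 256218))/(((√(-116399 - 2140) - 123765)/(-248596 + l(137)))) = ((449294 + 126709)*(193299 + 256218))/(((√(-116399 - 2140) - 123765)/(-248596 + (-35 - 1*137)))) = (576003*449517)/(((√(-118539) - 123765)/(-248596 + (-35 - 137)))) = 258923140551/(((3*I*√13171 - 123765)/(-248596 - 172))) = 258923140551/(((-123765 + 3*I*√13171)/(-248768))) = 258923140551/(((-123765 + 3*I*√13171)*(-1/248768))) = 258923140551/(123765/248768 - 3*I*√13171/248768)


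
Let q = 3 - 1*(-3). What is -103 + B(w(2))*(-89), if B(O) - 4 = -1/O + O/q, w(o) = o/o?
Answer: -2309/6 ≈ -384.83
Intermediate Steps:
q = 6 (q = 3 + 3 = 6)
w(o) = 1
B(O) = 4 - 1/O + O/6 (B(O) = 4 + (-1/O + O/6) = 4 - 1/O + O/6)
-103 + B(w(2))*(-89) = -103 + (4 - 1/1 + (⅙)*1)*(-89) = -103 + (4 - 1*1 + ⅙)*(-89) = -103 + (4 - 1 + ⅙)*(-89) = -103 + (19/6)*(-89) = -103 - 1691/6 = -2309/6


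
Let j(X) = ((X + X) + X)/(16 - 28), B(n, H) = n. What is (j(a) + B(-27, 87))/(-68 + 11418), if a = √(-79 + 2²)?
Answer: -27/11350 - I*√3/9080 ≈ -0.0023789 - 0.00019075*I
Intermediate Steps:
a = 5*I*√3 (a = √(-79 + 4) = √(-75) = 5*I*√3 ≈ 8.6602*I)
j(X) = -X/4 (j(X) = (2*X + X)/(-12) = (3*X)*(-1/12) = -X/4)
(j(a) + B(-27, 87))/(-68 + 11418) = (-5*I*√3/4 - 27)/(-68 + 11418) = (-5*I*√3/4 - 27)/11350 = (-27 - 5*I*√3/4)*(1/11350) = -27/11350 - I*√3/9080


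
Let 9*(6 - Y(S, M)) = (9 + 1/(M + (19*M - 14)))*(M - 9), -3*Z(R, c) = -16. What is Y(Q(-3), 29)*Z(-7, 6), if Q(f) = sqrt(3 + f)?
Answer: -570688/7641 ≈ -74.688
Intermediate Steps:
Z(R, c) = 16/3 (Z(R, c) = -1/3*(-16) = 16/3)
Y(S, M) = 6 - (-9 + M)*(9 + 1/(-14 + 20*M))/9 (Y(S, M) = 6 - (9 + 1/(M + (19*M - 14)))*(M - 9)/9 = 6 - (9 + 1/(M + (-14 + 19*M)))*(-9 + M)/9 = 6 - (9 + 1/(-14 + 20*M))*(-9 + M)/9 = 6 - (-9 + M)*(9 + 1/(-14 + 20*M))/9)
Y(Q(-3), 29)*Z(-7, 6) = ((-1881 - 180*29**2 + 2825*29)/(18*(-7 + 10*29)))*(16/3) = ((-1881 - 180*841 + 81925)/(18*(-7 + 290)))*(16/3) = ((1/18)*(-1881 - 151380 + 81925)/283)*(16/3) = ((1/18)*(1/283)*(-71336))*(16/3) = -35668/2547*16/3 = -570688/7641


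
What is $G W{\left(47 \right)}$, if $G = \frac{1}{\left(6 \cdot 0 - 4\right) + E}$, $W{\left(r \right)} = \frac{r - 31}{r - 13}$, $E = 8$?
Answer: $\frac{2}{17} \approx 0.11765$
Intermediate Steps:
$W{\left(r \right)} = \frac{-31 + r}{-13 + r}$
$G = \frac{1}{4}$ ($G = \frac{1}{\left(6 \cdot 0 - 4\right) + 8} = \frac{1}{\left(0 - 4\right) + 8} = \frac{1}{-4 + 8} = \frac{1}{4} \approx 0.25$)
$G W{\left(47 \right)} = \frac{\frac{1}{-13 + 47} \left(-31 + 47\right)}{4} = \frac{\frac{1}{34} \cdot 16}{4} = \frac{1}{4} \cdot \frac{8}{17} = \frac{2}{17}$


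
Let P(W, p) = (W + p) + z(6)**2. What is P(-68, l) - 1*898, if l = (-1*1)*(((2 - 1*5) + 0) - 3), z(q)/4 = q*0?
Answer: -960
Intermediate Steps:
z(q) = 0 (z(q) = 4*(q*0) = 4*0 = 0)
l = 6 (l = -(((2 - 5) + 0) - 3) = -((-3 + 0) - 3) = -(-3 - 3) = -1*(-6) = 6)
P(W, p) = W + p (P(W, p) = (W + p) + 0**2 = (W + p) + 0 = W + p)
P(-68, l) - 1*898 = (-68 + 6) - 1*898 = -62 - 898 = -960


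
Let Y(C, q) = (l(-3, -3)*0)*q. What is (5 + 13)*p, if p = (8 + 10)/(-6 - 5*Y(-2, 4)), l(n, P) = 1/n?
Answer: -54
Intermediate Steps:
Y(C, q) = 0 (Y(C, q) = (0/(-3))*q = (-1/3*0)*q = 0*q = 0)
p = -3 (p = (8 + 10)/(-6 - 5*0) = 18/(-6 + 0) = 18/(-6) = 18*(-1/6) = -3)
(5 + 13)*p = (5 + 13)*(-3) = 18*(-3) = -54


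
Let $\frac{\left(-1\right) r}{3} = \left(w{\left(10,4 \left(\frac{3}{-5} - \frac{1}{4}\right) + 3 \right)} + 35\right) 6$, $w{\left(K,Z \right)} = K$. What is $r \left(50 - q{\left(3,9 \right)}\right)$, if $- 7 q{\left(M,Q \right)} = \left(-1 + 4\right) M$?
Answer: $- \frac{290790}{7} \approx -41541.0$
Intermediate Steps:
$q{\left(M,Q \right)} = - \frac{3 M}{7}$ ($q{\left(M,Q \right)} = - \frac{\left(-1 + 4\right) M}{7} = - \frac{3 M}{7}$)
$r = -810$ ($r = - 3 \left(10 + 35\right) 6 = - 3 \cdot 45 \cdot 6 = \left(-3\right) 270 = -810$)
$r \left(50 - q{\left(3,9 \right)}\right) = - 810 \left(50 - \left(- \frac{3}{7}\right) 3\right) = - 810 \left(50 - - \frac{9}{7}\right) = - 810 \left(50 + \frac{9}{7}\right) = \left(-810\right) \frac{359}{7} = - \frac{290790}{7}$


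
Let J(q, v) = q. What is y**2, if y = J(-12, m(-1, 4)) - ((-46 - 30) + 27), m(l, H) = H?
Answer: 1369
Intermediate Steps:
y = 37 (y = -12 - ((-46 - 30) + 27) = -12 - (-76 + 27) = -12 - 1*(-49) = -12 + 49 = 37)
y**2 = 37**2 = 1369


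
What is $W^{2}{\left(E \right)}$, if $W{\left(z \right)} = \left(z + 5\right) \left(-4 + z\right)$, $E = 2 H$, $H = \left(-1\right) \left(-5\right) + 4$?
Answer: $103684$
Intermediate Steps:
$H = 9$ ($H = 5 + 4 = 9$)
$E = 18$ ($E = 2 \cdot 9 = 18$)
$W{\left(z \right)} = \left(-4 + z\right) \left(5 + z\right)$ ($W{\left(z \right)} = \left(5 + z\right) \left(-4 + z\right) = \left(-4 + z\right) \left(5 + z\right)$)
$W^{2}{\left(E \right)} = \left(-20 + 18 + 18^{2}\right)^{2} = \left(-20 + 18 + 324\right)^{2} = 322^{2} = 103684$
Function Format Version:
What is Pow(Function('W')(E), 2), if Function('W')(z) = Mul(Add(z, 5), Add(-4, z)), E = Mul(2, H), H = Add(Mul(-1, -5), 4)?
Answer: 103684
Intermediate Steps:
H = 9 (H = Add(5, 4) = 9)
E = 18 (E = Mul(2, 9) = 18)
Function('W')(z) = Mul(Add(-4, z), Add(5, z)) (Function('W')(z) = Mul(Add(5, z), Add(-4, z)) = Mul(Add(-4, z), Add(5, z)))
Pow(Function('W')(E), 2) = Pow(Add(-20, 18, Pow(18, 2)), 2) = Pow(Add(-20, 18, 324), 2) = Pow(322, 2) = 103684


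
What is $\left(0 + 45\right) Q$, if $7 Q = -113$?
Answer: $- \frac{5085}{7} \approx -726.43$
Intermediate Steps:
$Q = - \frac{113}{7}$ ($Q = \frac{1}{7} \left(-113\right) = - \frac{113}{7} \approx -16.143$)
$\left(0 + 45\right) Q = \left(0 + 45\right) \left(- \frac{113}{7}\right) = 45 \left(- \frac{113}{7}\right) = - \frac{5085}{7}$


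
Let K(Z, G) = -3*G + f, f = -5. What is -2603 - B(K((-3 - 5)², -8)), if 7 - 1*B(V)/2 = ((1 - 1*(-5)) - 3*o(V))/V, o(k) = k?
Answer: -49825/19 ≈ -2622.4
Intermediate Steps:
K(Z, G) = -5 - 3*G (K(Z, G) = -3*G - 5 = -5 - 3*G)
B(V) = 14 - 2*(6 - 3*V)/V (B(V) = 14 - 2*((1 - 1*(-5)) - 3*V)/V = 14 - 2*((1 + 5) - 3*V)/V = 14 - 2*(6 - 3*V)/V)
-2603 - B(K((-3 - 5)², -8)) = -2603 - (20 - 12/(-5 - 3*(-8))) = -2603 - (20 - 12/(-5 + 24)) = -2603 - (20 - 12/19) = -2603 - 1*368/19 = -2603 - 368/19 = -49825/19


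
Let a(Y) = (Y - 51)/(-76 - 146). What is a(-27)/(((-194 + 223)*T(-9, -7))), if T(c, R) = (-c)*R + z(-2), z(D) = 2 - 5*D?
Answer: -13/54723 ≈ -0.00023756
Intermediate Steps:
T(c, R) = 12 - R*c (T(c, R) = (-c)*R + (2 - 5*(-2)) = -R*c + (2 + 10) = -R*c + 12 = 12 - R*c)
a(Y) = 17/74 - Y/222 (a(Y) = (-51 + Y)/(-222) = (-51 + Y)*(-1/222) = 17/74 - Y/222)
a(-27)/(((-194 + 223)*T(-9, -7))) = (17/74 - 1/222*(-27))/(((-194 + 223)*(12 - 1*(-7)*(-9)))) = (17/74 + 9/74)/((29*(12 - 63))) = 13/(37*((29*(-51)))) = (13/37)/(-1479) = (13/37)*(-1/1479) = -13/54723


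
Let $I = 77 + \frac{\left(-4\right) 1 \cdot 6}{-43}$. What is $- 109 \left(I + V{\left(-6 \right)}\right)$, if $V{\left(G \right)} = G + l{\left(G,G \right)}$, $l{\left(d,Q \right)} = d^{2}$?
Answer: $- \frac{504125}{43} \approx -11724.0$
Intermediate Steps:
$V{\left(G \right)} = G + G^{2}$
$I = \frac{3335}{43}$ ($I = 77 + \left(-4\right) 6 \left(- \frac{1}{43}\right) = 77 - - \frac{24}{43} = 77 + \frac{24}{43} = \frac{3335}{43} \approx 77.558$)
$- 109 \left(I + V{\left(-6 \right)}\right) = - 109 \left(\frac{3335}{43} - 6 \left(1 - 6\right)\right) = - 109 \left(\frac{3335}{43} - -30\right) = - 109 \left(\frac{3335}{43} + 30\right) = \left(-109\right) \frac{4625}{43} = - \frac{504125}{43}$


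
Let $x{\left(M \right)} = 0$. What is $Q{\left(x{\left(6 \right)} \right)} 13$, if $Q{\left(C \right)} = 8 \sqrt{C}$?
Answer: $0$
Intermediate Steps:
$Q{\left(x{\left(6 \right)} \right)} 13 = 8 \sqrt{0} \cdot 13 = 8 \cdot 0 \cdot 13 = 0 \cdot 13 = 0$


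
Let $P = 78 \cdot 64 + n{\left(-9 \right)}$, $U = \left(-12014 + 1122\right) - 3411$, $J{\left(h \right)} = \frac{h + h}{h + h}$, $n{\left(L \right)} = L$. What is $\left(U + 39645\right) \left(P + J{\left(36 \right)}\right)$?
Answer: $126304528$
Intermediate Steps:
$J{\left(h \right)} = 1$ ($J{\left(h \right)} = \frac{2 h}{2 h} = 2 h \frac{1}{2 h} = 1$)
$U = -14303$ ($U = -10892 - 3411 = -14303$)
$P = 4983$ ($P = 78 \cdot 64 - 9 = 4992 - 9 = 4983$)
$\left(U + 39645\right) \left(P + J{\left(36 \right)}\right) = \left(-14303 + 39645\right) \left(4983 + 1\right) = 25342 \cdot 4984 = 126304528$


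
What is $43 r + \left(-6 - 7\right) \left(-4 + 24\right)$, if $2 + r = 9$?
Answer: $41$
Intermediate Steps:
$r = 7$ ($r = -2 + 9 = 7$)
$43 r + \left(-6 - 7\right) \left(-4 + 24\right) = 43 \cdot 7 + \left(-6 - 7\right) \left(-4 + 24\right) = 301 - 260 = 41$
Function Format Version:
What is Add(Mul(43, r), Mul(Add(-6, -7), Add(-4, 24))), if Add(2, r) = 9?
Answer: 41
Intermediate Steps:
r = 7 (r = Add(-2, 9) = 7)
Add(Mul(43, r), Mul(Add(-6, -7), Add(-4, 24))) = Add(Mul(43, 7), Mul(Add(-6, -7), Add(-4, 24))) = Add(301, Mul(-13, 20)) = Add(301, -260) = 41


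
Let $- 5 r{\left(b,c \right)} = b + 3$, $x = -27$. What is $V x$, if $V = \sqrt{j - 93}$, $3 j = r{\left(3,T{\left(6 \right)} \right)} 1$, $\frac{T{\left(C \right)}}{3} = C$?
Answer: $- \frac{27 i \sqrt{2335}}{5} \approx - 260.94 i$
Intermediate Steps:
$T{\left(C \right)} = 3 C$
$r{\left(b,c \right)} = - \frac{3}{5} - \frac{b}{5}$ ($r{\left(b,c \right)} = - \frac{b + 3}{5} = - \frac{3 + b}{5} = - \frac{3}{5} - \frac{b}{5}$)
$j = - \frac{2}{5}$ ($j = \frac{\left(- \frac{3}{5} - \frac{3}{5}\right) 1}{3} = \frac{\left(- \frac{6}{5}\right) 1}{3} = \frac{1}{3} \left(- \frac{6}{5}\right) = - \frac{2}{5} \approx -0.4$)
$V = \frac{i \sqrt{2335}}{5}$ ($V = \sqrt{- \frac{2}{5} - 93} = \sqrt{- \frac{467}{5}} = \frac{i \sqrt{2335}}{5} \approx 9.6644 i$)
$V x = \frac{i \sqrt{2335}}{5} \left(-27\right) = - \frac{27 i \sqrt{2335}}{5}$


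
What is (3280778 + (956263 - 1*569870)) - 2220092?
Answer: 1447079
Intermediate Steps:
(3280778 + (956263 - 1*569870)) - 2220092 = (3280778 + (956263 - 569870)) - 2220092 = (3280778 + 386393) - 2220092 = 3667171 - 2220092 = 1447079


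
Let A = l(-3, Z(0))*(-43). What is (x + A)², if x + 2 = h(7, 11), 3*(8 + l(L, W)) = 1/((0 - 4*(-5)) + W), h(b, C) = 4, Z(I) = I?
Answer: 429194089/3600 ≈ 1.1922e+5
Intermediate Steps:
l(L, W) = -8 + 1/(3*(20 + W)) (l(L, W) = -8 + 1/(3*((0 - 4*(-5)) + W)) = -8 + 1/(3*((0 + 20) + W)) = -8 + 1/(3*(20 + W)))
x = 2 (x = -2 + 4 = 2)
A = 20597/60 (A = ((-479 - 24*0)/(3*(20 + 0)))*(-43) = ((⅓)*(-479 + 0)/20)*(-43) = ((⅓)*(1/20)*(-479))*(-43) = -479/60*(-43) = 20597/60 ≈ 343.28)
(x + A)² = (2 + 20597/60)² = (20717/60)² = 429194089/3600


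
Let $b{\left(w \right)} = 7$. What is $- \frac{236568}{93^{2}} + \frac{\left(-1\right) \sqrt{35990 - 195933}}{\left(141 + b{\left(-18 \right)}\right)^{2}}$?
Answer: $- \frac{78856}{2883} - \frac{i \sqrt{159943}}{21904} \approx -27.352 - 0.018258 i$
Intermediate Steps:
$- \frac{236568}{93^{2}} + \frac{\left(-1\right) \sqrt{35990 - 195933}}{\left(141 + b{\left(-18 \right)}\right)^{2}} = - \frac{236568}{93^{2}} + \frac{\left(-1\right) \sqrt{35990 - 195933}}{\left(141 + 7\right)^{2}} = - \frac{236568}{8649} + \frac{\left(-1\right) \sqrt{-159943}}{148^{2}} = \left(-236568\right) \frac{1}{8649} + \frac{\left(-1\right) i \sqrt{159943}}{21904} = - \frac{78856}{2883} + - i \sqrt{159943} \cdot \frac{1}{21904} = - \frac{78856}{2883} - \frac{i \sqrt{159943}}{21904}$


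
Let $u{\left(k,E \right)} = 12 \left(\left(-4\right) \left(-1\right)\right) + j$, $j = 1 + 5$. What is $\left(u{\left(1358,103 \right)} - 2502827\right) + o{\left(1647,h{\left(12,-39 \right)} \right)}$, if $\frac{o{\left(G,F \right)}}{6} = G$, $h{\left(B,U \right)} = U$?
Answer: $-2492891$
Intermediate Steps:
$j = 6$
$o{\left(G,F \right)} = 6 G$
$u{\left(k,E \right)} = 54$ ($u{\left(k,E \right)} = 12 \left(\left(-4\right) \left(-1\right)\right) + 6 = 12 \cdot 4 + 6 = 48 + 6 = 54$)
$\left(u{\left(1358,103 \right)} - 2502827\right) + o{\left(1647,h{\left(12,-39 \right)} \right)} = \left(54 - 2502827\right) + 6 \cdot 1647 = -2502773 + 9882 = -2492891$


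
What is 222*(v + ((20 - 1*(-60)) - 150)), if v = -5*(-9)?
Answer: -5550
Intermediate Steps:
v = 45
222*(v + ((20 - 1*(-60)) - 150)) = 222*(45 + ((20 - 1*(-60)) - 150)) = 222*(45 + ((20 + 60) - 150)) = 222*(45 + (80 - 150)) = 222*(45 - 70) = 222*(-25) = -5550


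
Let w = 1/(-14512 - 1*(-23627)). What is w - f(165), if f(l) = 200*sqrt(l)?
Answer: 1/9115 - 200*sqrt(165) ≈ -2569.0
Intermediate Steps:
w = 1/9115 (w = 1/(-14512 + 23627) = 1/9115 ≈ 0.00010971)
w - f(165) = 1/9115 - 200*sqrt(165)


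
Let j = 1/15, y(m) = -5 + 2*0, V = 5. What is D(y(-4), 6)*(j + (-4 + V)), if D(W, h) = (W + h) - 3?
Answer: -32/15 ≈ -2.1333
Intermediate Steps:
y(m) = -5 (y(m) = -5 + 0 = -5)
D(W, h) = -3 + W + h
j = 1/15 ≈ 0.066667
D(y(-4), 6)*(j + (-4 + V)) = (-3 - 5 + 6)*(1/15 + (-4 + 5)) = -2*(1/15 + 1) = -2*16/15 = -32/15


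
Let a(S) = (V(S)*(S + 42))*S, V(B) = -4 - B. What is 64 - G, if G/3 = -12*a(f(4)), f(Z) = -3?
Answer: 4276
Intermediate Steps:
a(S) = S*(-4 - S)*(42 + S) (a(S) = ((-4 - S)*(S + 42))*S = ((-4 - S)*(42 + S))*S = S*(-4 - S)*(42 + S))
G = -4212 (G = 3*(-(-12)*(-3)*(4 - 3)*(42 - 3)) = 3*(-(-12)*(-3)*39) = 3*(-12*117) = 3*(-1404) = -4212)
64 - G = 64 - 1*(-4212) = 64 + 4212 = 4276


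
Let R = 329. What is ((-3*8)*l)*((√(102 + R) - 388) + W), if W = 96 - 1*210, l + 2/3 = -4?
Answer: -56224 + 112*√431 ≈ -53899.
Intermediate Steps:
l = -14/3 (l = -⅔ - 4 = -14/3 ≈ -4.6667)
W = -114 (W = 96 - 210 = -114)
((-3*8)*l)*((√(102 + R) - 388) + W) = (-3*8*(-14/3))*((√(102 + 329) - 388) - 114) = (-24*(-14/3))*((√431 - 388) - 114) = 112*((-388 + √431) - 114) = 112*(-502 + √431) = -56224 + 112*√431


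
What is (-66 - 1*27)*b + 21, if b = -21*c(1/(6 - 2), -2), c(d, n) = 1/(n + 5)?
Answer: 672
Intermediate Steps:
c(d, n) = 1/(5 + n)
b = -7 (b = -21/(5 - 2) = -21/3 = -21*⅓ = -7)
(-66 - 1*27)*b + 21 = (-66 - 1*27)*(-7) + 21 = (-66 - 27)*(-7) + 21 = -93*(-7) + 21 = 651 + 21 = 672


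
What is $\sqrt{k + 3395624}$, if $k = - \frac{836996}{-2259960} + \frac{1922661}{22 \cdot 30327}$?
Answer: $\frac{2 \sqrt{6923057570135432136680835}}{2855741955} \approx 1842.7$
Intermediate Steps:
$k = \frac{102157826308}{31413161505}$ ($k = \left(-836996\right) \left(- \frac{1}{2259960}\right) + \frac{1922661}{667194} = \frac{209249}{564990} + 1922661 \cdot \frac{1}{667194} = \frac{209249}{564990} + \frac{640887}{222398} = \frac{102157826308}{31413161505} \approx 3.2521$)
$\sqrt{k + 3395624} = \sqrt{\frac{102157826308}{31413161505} + 3395624} = \sqrt{\frac{106667387280080428}{31413161505}} = \frac{2 \sqrt{6923057570135432136680835}}{2855741955}$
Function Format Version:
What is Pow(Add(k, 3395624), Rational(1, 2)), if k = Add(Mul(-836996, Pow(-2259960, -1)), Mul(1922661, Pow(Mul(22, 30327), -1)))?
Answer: Mul(Rational(2, 2855741955), Pow(6923057570135432136680835, Rational(1, 2))) ≈ 1842.7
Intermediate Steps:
k = Rational(102157826308, 31413161505) (k = Add(Mul(-836996, Rational(-1, 2259960)), Mul(1922661, Pow(667194, -1))) = Add(Rational(209249, 564990), Mul(1922661, Rational(1, 667194))) = Add(Rational(209249, 564990), Rational(640887, 222398)) = Rational(102157826308, 31413161505) ≈ 3.2521)
Pow(Add(k, 3395624), Rational(1, 2)) = Pow(Add(Rational(102157826308, 31413161505), 3395624), Rational(1, 2)) = Pow(Rational(106667387280080428, 31413161505), Rational(1, 2)) = Mul(Rational(2, 2855741955), Pow(6923057570135432136680835, Rational(1, 2)))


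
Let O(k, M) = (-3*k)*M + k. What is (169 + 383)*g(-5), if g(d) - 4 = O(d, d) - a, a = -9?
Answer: -36984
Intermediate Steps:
O(k, M) = k - 3*M*k (O(k, M) = -3*M*k + k = k - 3*M*k)
g(d) = 13 + d*(1 - 3*d) (g(d) = 4 + (d*(1 - 3*d) - 1*(-9)) = 4 + (d*(1 - 3*d) + 9) = 4 + (9 + d*(1 - 3*d)) = 13 + d*(1 - 3*d))
(169 + 383)*g(-5) = (169 + 383)*(13 - 1*(-5)*(-1 + 3*(-5))) = 552*(13 - 1*(-5)*(-1 - 15)) = 552*(13 - 1*(-5)*(-16)) = 552*(13 - 80) = 552*(-67) = -36984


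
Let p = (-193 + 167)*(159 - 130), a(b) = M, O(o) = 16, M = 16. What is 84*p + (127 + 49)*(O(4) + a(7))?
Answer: -57704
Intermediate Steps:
a(b) = 16
p = -754 (p = -26*29 = -754)
84*p + (127 + 49)*(O(4) + a(7)) = 84*(-754) + (127 + 49)*(16 + 16) = -63336 + 176*32 = -63336 + 5632 = -57704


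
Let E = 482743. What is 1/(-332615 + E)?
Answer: 1/150128 ≈ 6.6610e-6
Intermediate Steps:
1/(-332615 + E) = 1/(-332615 + 482743) = 1/150128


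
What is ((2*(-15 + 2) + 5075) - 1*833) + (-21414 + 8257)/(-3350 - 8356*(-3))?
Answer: 91549931/21718 ≈ 4215.4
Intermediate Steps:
((2*(-15 + 2) + 5075) - 1*833) + (-21414 + 8257)/(-3350 - 8356*(-3)) = ((2*(-13) + 5075) - 833) - 13157/(-3350 + 25068) = ((-26 + 5075) - 833) - 13157/21718 = (5049 - 833) - 13157*1/21718 = 4216 - 13157/21718 = 91549931/21718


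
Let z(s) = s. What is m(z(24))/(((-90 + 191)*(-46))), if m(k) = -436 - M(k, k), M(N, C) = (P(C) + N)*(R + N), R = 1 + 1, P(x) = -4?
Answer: 478/2323 ≈ 0.20577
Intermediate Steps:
R = 2
M(N, C) = (-4 + N)*(2 + N)
m(k) = -428 - k**2 + 2*k (m(k) = -436 - (-8 + k**2 - 2*k) = -436 + (8 - k**2 + 2*k) = -428 - k**2 + 2*k)
m(z(24))/(((-90 + 191)*(-46))) = (-428 - 1*24**2 + 2*24)/(((-90 + 191)*(-46))) = (-428 - 1*576 + 48)/((101*(-46))) = (-428 - 576 + 48)/(-4646) = -956*(-1/4646) = 478/2323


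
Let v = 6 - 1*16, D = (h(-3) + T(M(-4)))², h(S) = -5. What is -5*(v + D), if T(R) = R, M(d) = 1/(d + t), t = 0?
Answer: -1405/16 ≈ -87.813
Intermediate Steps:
M(d) = 1/d (M(d) = 1/(d + 0) = 1/d)
D = 441/16 (D = (-5 + 1/(-4))² = (-5 - ¼)² = (-21/4)² = 441/16 ≈ 27.563)
v = -10 (v = 6 - 16 = -10)
-5*(v + D) = -5*(-10 + 441/16) = -5*281/16 = -1405/16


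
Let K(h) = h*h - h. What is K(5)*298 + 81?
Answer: 6041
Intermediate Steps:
K(h) = h² - h
K(5)*298 + 81 = (5*(-1 + 5))*298 + 81 = (5*4)*298 + 81 = 20*298 + 81 = 5960 + 81 = 6041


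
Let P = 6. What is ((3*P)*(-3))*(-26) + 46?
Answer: 1450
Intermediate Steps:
((3*P)*(-3))*(-26) + 46 = ((3*6)*(-3))*(-26) + 46 = (18*(-3))*(-26) + 46 = -54*(-26) + 46 = 1404 + 46 = 1450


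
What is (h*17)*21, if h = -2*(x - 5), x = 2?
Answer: 2142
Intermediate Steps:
h = 6 (h = -2*(2 - 5) = -2*(-3) = 6)
(h*17)*21 = (6*17)*21 = 102*21 = 2142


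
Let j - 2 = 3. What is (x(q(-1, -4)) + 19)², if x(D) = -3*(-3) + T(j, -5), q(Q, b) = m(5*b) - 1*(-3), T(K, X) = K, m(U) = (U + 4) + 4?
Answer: 1089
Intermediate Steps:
j = 5 (j = 2 + 3 = 5)
m(U) = 8 + U (m(U) = (4 + U) + 4 = 8 + U)
q(Q, b) = 11 + 5*b (q(Q, b) = (8 + 5*b) - 1*(-3) = (8 + 5*b) + 3 = 11 + 5*b)
x(D) = 14 (x(D) = -3*(-3) + 5 = 9 + 5 = 14)
(x(q(-1, -4)) + 19)² = (14 + 19)² = 33² = 1089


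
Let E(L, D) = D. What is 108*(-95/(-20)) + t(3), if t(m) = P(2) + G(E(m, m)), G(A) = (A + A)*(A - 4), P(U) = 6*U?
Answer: 519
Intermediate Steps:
G(A) = 2*A*(-4 + A) (G(A) = (2*A)*(-4 + A) = 2*A*(-4 + A))
t(m) = 12 + 2*m*(-4 + m) (t(m) = 6*2 + 2*m*(-4 + m) = 12 + 2*m*(-4 + m))
108*(-95/(-20)) + t(3) = 108*(-95/(-20)) + (12 + 2*3*(-4 + 3)) = 108*(-95*(-1/20)) + (12 + 2*3*(-1)) = 108*(19/4) + (12 - 6) = 513 + 6 = 519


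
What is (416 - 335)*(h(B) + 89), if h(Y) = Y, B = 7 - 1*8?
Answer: 7128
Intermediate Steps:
B = -1 (B = 7 - 8 = -1)
(416 - 335)*(h(B) + 89) = (416 - 335)*(-1 + 89) = 81*88 = 7128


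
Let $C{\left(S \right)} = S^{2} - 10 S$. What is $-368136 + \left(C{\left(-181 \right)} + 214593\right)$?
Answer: $-118972$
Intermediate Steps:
$-368136 + \left(C{\left(-181 \right)} + 214593\right) = -368136 + \left(- 181 \left(-10 - 181\right) + 214593\right) = -368136 + \left(\left(-181\right) \left(-191\right) + 214593\right) = -368136 + \left(34571 + 214593\right) = -368136 + 249164 = -118972$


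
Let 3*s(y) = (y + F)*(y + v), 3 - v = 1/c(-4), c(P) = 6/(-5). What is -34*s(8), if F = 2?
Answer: -12070/9 ≈ -1341.1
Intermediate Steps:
c(P) = -6/5 (c(P) = 6*(-1/5) = -6/5)
v = 23/6 (v = 3 - 1/(-6/5) = 3 - 1*(-5/6) = 3 + 5/6 = 23/6 ≈ 3.8333)
s(y) = (2 + y)*(23/6 + y)/3 (s(y) = ((y + 2)*(y + 23/6))/3 = ((2 + y)*(23/6 + y))/3 = (2 + y)*(23/6 + y)/3)
-34*s(8) = -34*(23/9 + (1/3)*8**2 + (35/18)*8) = -34*(23/9 + (1/3)*64 + 140/9) = -34*(23/9 + 64/3 + 140/9) = -34*355/9 = -12070/9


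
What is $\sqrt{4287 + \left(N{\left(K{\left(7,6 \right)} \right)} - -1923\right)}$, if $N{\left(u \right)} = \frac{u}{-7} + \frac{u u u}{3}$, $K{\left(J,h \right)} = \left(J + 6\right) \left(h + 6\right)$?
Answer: $\frac{\sqrt{62311326}}{7} \approx 1127.7$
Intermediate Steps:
$K{\left(J,h \right)} = \left(6 + J\right) \left(6 + h\right)$
$N{\left(u \right)} = - \frac{u}{7} + \frac{u^{3}}{3}$ ($N{\left(u \right)} = u \left(- \frac{1}{7}\right) + u^{2} u \frac{1}{3} = - \frac{u}{7} + u^{3} \cdot \frac{1}{3} = - \frac{u}{7} + \frac{u^{3}}{3}$)
$\sqrt{4287 + \left(N{\left(K{\left(7,6 \right)} \right)} - -1923\right)} = \sqrt{4287 - \left(-1923 - \frac{\left(36 + 6 \cdot 7 + 6 \cdot 6 + 7 \cdot 6\right)^{3}}{3} + \frac{36 + 6 \cdot 7 + 6 \cdot 6 + 7 \cdot 6}{7}\right)} = \sqrt{4287 - \left(-1923 - \frac{\left(36 + 42 + 36 + 42\right)^{3}}{3} + \frac{36 + 42 + 36 + 42}{7}\right)} = \sqrt{4287 + \left(\left(\left(- \frac{1}{7}\right) 156 + \frac{156^{3}}{3}\right) + 1923\right)} = \sqrt{4287 + \left(\left(- \frac{156}{7} + \frac{1}{3} \cdot 3796416\right) + 1923\right)} = \sqrt{4287 + \left(\left(- \frac{156}{7} + 1265472\right) + 1923\right)} = \sqrt{4287 + \left(\frac{8858148}{7} + 1923\right)} = \sqrt{4287 + \frac{8871609}{7}} = \sqrt{\frac{8901618}{7}} = \frac{\sqrt{62311326}}{7}$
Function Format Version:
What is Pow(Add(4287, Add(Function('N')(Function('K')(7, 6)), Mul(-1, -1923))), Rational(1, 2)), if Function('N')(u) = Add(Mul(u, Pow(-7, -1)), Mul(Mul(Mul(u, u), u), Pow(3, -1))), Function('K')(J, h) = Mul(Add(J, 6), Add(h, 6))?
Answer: Mul(Rational(1, 7), Pow(62311326, Rational(1, 2))) ≈ 1127.7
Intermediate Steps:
Function('K')(J, h) = Mul(Add(6, J), Add(6, h))
Function('N')(u) = Add(Mul(Rational(-1, 7), u), Mul(Rational(1, 3), Pow(u, 3))) (Function('N')(u) = Add(Mul(u, Rational(-1, 7)), Mul(Mul(Pow(u, 2), u), Rational(1, 3))) = Add(Mul(Rational(-1, 7), u), Mul(Pow(u, 3), Rational(1, 3))) = Add(Mul(Rational(-1, 7), u), Mul(Rational(1, 3), Pow(u, 3))))
Pow(Add(4287, Add(Function('N')(Function('K')(7, 6)), Mul(-1, -1923))), Rational(1, 2)) = Pow(Add(4287, Add(Add(Mul(Rational(-1, 7), Add(36, Mul(6, 7), Mul(6, 6), Mul(7, 6))), Mul(Rational(1, 3), Pow(Add(36, Mul(6, 7), Mul(6, 6), Mul(7, 6)), 3))), Mul(-1, -1923))), Rational(1, 2)) = Pow(Add(4287, Add(Add(Mul(Rational(-1, 7), Add(36, 42, 36, 42)), Mul(Rational(1, 3), Pow(Add(36, 42, 36, 42), 3))), 1923)), Rational(1, 2)) = Pow(Add(4287, Add(Add(Mul(Rational(-1, 7), 156), Mul(Rational(1, 3), Pow(156, 3))), 1923)), Rational(1, 2)) = Pow(Add(4287, Add(Add(Rational(-156, 7), Mul(Rational(1, 3), 3796416)), 1923)), Rational(1, 2)) = Pow(Add(4287, Add(Add(Rational(-156, 7), 1265472), 1923)), Rational(1, 2)) = Pow(Add(4287, Add(Rational(8858148, 7), 1923)), Rational(1, 2)) = Pow(Add(4287, Rational(8871609, 7)), Rational(1, 2)) = Pow(Rational(8901618, 7), Rational(1, 2)) = Mul(Rational(1, 7), Pow(62311326, Rational(1, 2)))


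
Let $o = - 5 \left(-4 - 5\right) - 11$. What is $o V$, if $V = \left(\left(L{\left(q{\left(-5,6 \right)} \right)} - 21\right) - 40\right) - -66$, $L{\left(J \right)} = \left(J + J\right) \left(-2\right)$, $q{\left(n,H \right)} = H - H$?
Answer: $170$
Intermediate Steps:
$q{\left(n,H \right)} = 0$
$L{\left(J \right)} = - 4 J$ ($L{\left(J \right)} = 2 J \left(-2\right) = - 4 J$)
$o = 34$ ($o = \left(-5\right) \left(-9\right) - 11 = 45 - 11 = 34$)
$V = 5$ ($V = \left(\left(\left(-4\right) 0 - 21\right) - 40\right) - -66 = \left(\left(0 - 21\right) - 40\right) + 66 = \left(-21 - 40\right) + 66 = -61 + 66 = 5$)
$o V = 34 \cdot 5 = 170$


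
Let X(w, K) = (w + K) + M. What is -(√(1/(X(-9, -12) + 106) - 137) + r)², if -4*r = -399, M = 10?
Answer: -14915871/1520 - 63*I*√137370/10 ≈ -9813.1 - 2335.0*I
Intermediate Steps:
r = 399/4 (r = -¼*(-399) = 399/4 ≈ 99.750)
X(w, K) = 10 + K + w (X(w, K) = (w + K) + 10 = (K + w) + 10 = 10 + K + w)
-(√(1/(X(-9, -12) + 106) - 137) + r)² = -(√(1/((10 - 12 - 9) + 106) - 137) + 399/4)² = -(√(1/(-11 + 106) - 137) + 399/4)² = -(√(1/95 - 137) + 399/4)² = -(√(-13014/95) + 399/4)² = -(3*I*√137370/95 + 399/4)² = -(399/4 + 3*I*√137370/95)²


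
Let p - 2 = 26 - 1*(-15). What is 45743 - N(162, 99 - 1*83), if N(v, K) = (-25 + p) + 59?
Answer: 45666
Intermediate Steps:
p = 43 (p = 2 + (26 - 1*(-15)) = 2 + (26 + 15) = 2 + 41 = 43)
N(v, K) = 77 (N(v, K) = (-25 + 43) + 59 = 18 + 59 = 77)
45743 - N(162, 99 - 1*83) = 45743 - 1*77 = 45743 - 77 = 45666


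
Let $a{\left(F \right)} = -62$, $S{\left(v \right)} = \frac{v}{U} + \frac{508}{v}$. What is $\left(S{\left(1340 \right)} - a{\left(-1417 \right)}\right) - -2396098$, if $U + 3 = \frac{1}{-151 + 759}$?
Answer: $\frac{1463074193121}{610705} \approx 2.3957 \cdot 10^{6}$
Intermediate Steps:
$U = - \frac{1823}{608}$ ($U = -3 + \frac{1}{-151 + 759} = -3 + \frac{1}{608} = - \frac{1823}{608} \approx -2.9984$)
$S{\left(v \right)} = \frac{508}{v} - \frac{608 v}{1823}$ ($S{\left(v \right)} = \frac{v}{- \frac{1823}{608}} + \frac{508}{v} = v \left(- \frac{608}{1823}\right) + \frac{508}{v} = - \frac{608 v}{1823} + \frac{508}{v} = \frac{508}{v} - \frac{608 v}{1823}$)
$\left(S{\left(1340 \right)} - a{\left(-1417 \right)}\right) - -2396098 = \left(\left(\frac{508}{1340} - \frac{814720}{1823}\right) - -62\right) - -2396098 = \left(\left(508 \cdot \frac{1}{1340} - \frac{814720}{1823}\right) + 62\right) + 2396098 = \left(\left(\frac{127}{335} - \frac{814720}{1823}\right) + 62\right) + 2396098 = \left(- \frac{272699679}{610705} + 62\right) + 2396098 = - \frac{234835969}{610705} + 2396098 = \frac{1463074193121}{610705}$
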